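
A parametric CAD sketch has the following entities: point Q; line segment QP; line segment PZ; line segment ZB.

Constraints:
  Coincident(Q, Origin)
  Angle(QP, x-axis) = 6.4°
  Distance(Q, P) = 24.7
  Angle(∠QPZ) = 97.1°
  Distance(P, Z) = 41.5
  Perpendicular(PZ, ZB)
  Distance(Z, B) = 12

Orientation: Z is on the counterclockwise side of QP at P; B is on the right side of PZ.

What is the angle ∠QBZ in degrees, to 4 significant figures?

50.67°

∠QPZ = 97.1°, so PZ runs at 6.4° + (180° − 97.1°) = 89.30° from the x-axis; with |PZ| = 41.5, Z = P + 41.5·(cos 89.30°, sin 89.30°) = (25.05, 44.25). The perpendicularity gives ZB at right angles to PZ; with |ZB| = 12.0 on the right of PZ, B = Z + 12.0·(0.9999, -0.01222) = (37.05, 44.10). Then cos ∠QBZ = BQ·BZ / (|BQ||BZ|), giving 50.67°.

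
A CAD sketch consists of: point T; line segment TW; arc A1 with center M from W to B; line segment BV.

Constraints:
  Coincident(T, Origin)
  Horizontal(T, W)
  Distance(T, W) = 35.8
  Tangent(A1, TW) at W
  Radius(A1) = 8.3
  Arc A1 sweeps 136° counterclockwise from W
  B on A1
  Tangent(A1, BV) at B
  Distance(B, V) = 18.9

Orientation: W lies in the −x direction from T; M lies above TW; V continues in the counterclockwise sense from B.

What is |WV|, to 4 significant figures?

28.50

T is at the origin; T and W share the same y with |TW| = 35.8 and W on the −x side, so W = (-35.80, 0.000). The tangent condition forces MW to be normal to TW, so M = W + (0, 8.3) = (-35.80, 8.300). On A1, W sits at bearing -90° from M; a 136° counterclockwise sweep puts B at bearing 46°, so B = M + 8.3·(cos 46°, sin 46°) = (-30.03, 14.27). A1 meets BV tangentially, so MB is at right angles to BV, so BV runs along (−sin 46°, cos 46°); with |BV| = 18.9, V = (-43.63, 27.40). Then |WV| = |V − W| = 28.50.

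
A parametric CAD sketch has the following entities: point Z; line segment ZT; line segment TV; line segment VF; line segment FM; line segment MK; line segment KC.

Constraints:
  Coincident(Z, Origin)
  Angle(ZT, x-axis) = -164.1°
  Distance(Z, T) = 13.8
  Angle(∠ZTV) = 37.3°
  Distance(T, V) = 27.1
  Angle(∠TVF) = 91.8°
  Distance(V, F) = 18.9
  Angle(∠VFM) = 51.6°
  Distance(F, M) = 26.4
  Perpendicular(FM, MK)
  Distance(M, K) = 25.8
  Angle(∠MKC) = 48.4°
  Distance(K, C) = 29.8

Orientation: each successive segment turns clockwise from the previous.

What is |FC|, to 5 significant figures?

7.2882

Z is at the origin; ZT runs at -164.1° with length 13.8, so T = (-13.272, -3.7806). ∠ZTV = 37.3° gives TV at 53.200° from the x-axis; with |TV| = 27.1, V = (2.9615, 17.919). ∠TVF = 91.8° gives VF at -35.000° from the x-axis; with |VF| = 18.9, F = (18.443, 7.0786). ∠VFM = 51.6° gives FM at -163.40° from the x-axis; with |FM| = 26.4, M = (-6.8562, -0.46358). FM is perpendicular to MK, so MK runs at 106.60°; with |MK| = 25.8, K = (-14.227, 24.261). ∠MKC = 48.4° gives KC at -25.000° from the x-axis; with |KC| = 29.8, C = (12.781, 11.667). Then |FC| = |C − F| = 7.2882.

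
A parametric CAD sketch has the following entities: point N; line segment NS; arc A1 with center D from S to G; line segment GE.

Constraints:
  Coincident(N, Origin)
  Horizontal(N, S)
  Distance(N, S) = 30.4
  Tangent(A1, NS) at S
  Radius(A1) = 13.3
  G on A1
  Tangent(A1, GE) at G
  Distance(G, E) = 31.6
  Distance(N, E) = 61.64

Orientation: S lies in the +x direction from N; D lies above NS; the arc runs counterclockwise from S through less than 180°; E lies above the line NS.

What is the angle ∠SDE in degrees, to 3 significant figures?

162°

N is at the origin; NS is horizontal with |NS| = 30.4 and S on the +x side, so S = (30.4, 0.00). Tangency of A1 to NS means the radius DS is perpendicular to NS, so D = S + (0, 13.3) = (30.4, 13.3). Since DG ⟂ GE (tangency), |DE| = √(13.3² + 31.6²) = 34.3 regardless of where G sits on A1. So E lies on both circle(N, 61.64) and circle(D, 34.3); the above-NS intersection is E = (41.2, 45.8). G is the foot of the tangent from E: G = (43.7, 14.3).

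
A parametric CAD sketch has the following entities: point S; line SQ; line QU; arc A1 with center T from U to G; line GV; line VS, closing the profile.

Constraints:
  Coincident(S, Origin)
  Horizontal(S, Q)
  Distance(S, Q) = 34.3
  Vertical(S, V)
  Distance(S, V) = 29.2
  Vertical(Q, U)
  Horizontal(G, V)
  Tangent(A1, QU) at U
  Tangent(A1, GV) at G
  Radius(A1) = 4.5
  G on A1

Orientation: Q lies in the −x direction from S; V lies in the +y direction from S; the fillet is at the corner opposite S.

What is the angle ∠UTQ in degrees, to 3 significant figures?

79.7°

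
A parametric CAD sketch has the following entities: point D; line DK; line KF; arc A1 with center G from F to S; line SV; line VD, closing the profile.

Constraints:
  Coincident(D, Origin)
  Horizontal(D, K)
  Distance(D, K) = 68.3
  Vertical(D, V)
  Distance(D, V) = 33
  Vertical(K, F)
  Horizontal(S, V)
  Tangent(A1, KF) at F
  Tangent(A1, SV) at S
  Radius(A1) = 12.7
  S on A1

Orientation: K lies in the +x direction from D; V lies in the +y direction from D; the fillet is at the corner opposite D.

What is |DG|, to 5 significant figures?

59.190

D is at the origin; D and K share the same y with |DK| = 68.3 and K on the +x side, so K = (68.300, 0.0000). DV is vertical with |DV| = 33.0 and V on the +y side, so V = (0.0000, 33.000). The virtual corner opposite D is at (68.300, 33.000). A1 meets KF tangentially, so GF is at right angles to KF and the tangent condition forces GS to be normal to SV, with radius 12.7, so the center G sits 12.7 in from both sides at G = (55.600, 20.300). Then |DG| = |G − D| = 59.190.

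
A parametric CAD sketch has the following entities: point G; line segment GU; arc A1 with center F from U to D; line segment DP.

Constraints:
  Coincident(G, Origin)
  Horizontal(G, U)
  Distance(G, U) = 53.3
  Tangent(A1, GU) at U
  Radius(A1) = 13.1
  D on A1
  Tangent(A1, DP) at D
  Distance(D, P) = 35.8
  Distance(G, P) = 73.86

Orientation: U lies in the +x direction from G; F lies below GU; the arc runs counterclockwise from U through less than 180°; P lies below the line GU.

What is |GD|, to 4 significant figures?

44.60

G is at the origin; G and U share the same y with |GU| = 53.3 and U on the +x side, so U = (53.30, 0.000). The tangent condition forces FU to be normal to GU, so F = U + (0, -13.1) = (53.30, -13.10). Since FD ⟂ DP (tangency), |FP| = √(13.1² + 35.8²) = 38.12 regardless of where D sits on A1. So P lies on both circle(G, 73.86) and circle(F, 38.12); the below-GU intersection is P = (53.21, -51.22). D is the foot of the tangent from P: D = (40.99, -17.57).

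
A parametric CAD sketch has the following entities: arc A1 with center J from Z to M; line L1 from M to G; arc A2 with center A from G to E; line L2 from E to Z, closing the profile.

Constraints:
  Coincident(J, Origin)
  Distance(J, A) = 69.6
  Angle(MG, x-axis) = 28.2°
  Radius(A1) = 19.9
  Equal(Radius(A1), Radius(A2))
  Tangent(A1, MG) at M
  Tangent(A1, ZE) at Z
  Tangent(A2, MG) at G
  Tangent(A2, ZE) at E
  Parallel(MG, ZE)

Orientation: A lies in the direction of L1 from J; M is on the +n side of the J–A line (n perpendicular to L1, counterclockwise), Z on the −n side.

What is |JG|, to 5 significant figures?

72.389

The slot axis is L1's direction at 28.2°, so u = (cos 28.2°, sin 28.2°) = (0.88130, 0.47255) and n = (−sin 28.2°, cos 28.2°) = (-0.47255, 0.88130). J is at the origin and A lies 69.6 along u from J, so A = 69.6·u = (61.339, 32.890). Tangency of A1 to both parallel lines with radius 19.9 puts M and Z at J ± 19.9·n: M = (-9.4038, 17.538), Z = (9.4038, -17.538). Equal radii place G and E the same way about A: G = A + 19.9·n = (51.935, 50.427), E = A − 19.9·n = (70.742, 15.352). Then |JG| = |G − J| = 72.389.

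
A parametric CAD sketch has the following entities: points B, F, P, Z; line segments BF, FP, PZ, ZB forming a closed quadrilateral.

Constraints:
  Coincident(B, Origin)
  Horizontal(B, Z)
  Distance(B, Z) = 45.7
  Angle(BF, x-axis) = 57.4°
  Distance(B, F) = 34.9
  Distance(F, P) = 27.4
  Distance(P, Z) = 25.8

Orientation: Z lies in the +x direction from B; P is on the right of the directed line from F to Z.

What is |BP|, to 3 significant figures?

20.1

Checks: |FP| = 27.40 ✓; |PZ| = 25.80 ✓.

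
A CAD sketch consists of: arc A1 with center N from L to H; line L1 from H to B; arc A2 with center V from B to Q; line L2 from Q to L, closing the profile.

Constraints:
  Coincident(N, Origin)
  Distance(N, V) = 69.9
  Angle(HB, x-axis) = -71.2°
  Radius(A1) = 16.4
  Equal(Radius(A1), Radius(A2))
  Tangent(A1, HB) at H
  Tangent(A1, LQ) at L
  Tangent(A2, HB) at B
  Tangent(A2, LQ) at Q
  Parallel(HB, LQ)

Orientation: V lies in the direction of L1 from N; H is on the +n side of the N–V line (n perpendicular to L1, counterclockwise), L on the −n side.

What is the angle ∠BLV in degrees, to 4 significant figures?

11.93°

Tangency of A1 to both parallel lines with radius 16.4 puts H and L at N ± 16.4·n: H = (15.53, 5.285), L = (-15.53, -5.285). Equal radii place B and Q the same way about V: B = V + 16.4·n = (38.05, -60.89), Q = V − 16.4·n = (7.001, -71.46). Then cos ∠BLV = LB·LV / (|LB||LV|), giving 11.93°.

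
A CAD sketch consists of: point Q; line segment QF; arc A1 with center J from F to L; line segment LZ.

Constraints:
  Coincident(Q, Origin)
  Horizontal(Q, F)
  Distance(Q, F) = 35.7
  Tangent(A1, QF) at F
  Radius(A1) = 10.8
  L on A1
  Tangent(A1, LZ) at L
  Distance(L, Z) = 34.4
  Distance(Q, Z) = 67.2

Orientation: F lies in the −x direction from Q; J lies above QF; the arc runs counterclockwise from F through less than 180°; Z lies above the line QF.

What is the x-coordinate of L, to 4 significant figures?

-27.84

Q is at the origin; Q and F share the same y with |QF| = 35.7 and F on the −x side, so F = (-35.70, 0.000). Tangency of A1 to QF means the radius JF is perpendicular to QF, so J = F + (0, 10.8) = (-35.70, 10.80). Since JL ⟂ LZ (tangency), |JZ| = √(10.8² + 34.4²) = 36.06 regardless of where L sits on A1. So Z lies on both circle(Q, 67.2) and circle(J, 36.06); the above-QF intersection is Z = (-51.44, 43.24). L is the foot of the tangent from Z: L = (-27.84, 18.21).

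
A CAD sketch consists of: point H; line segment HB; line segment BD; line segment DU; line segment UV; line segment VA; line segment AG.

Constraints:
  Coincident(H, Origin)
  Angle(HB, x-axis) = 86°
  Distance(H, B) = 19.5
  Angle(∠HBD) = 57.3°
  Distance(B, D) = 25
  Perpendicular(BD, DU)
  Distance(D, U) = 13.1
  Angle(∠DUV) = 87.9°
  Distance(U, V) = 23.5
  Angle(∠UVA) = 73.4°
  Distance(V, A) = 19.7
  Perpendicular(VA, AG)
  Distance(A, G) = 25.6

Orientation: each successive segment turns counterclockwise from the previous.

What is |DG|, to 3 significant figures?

7.30

H is at the origin; HB runs at 86.0° with length 19.5, so B = (1.36, 19.5). ∠HBD = 57.3° gives BD at -151° from the x-axis; with |BD| = 25.0, D = (-20.6, 7.45). BD ⟂ DU, so DU runs at -61.3°; with |DU| = 13.1, U = (-14.3, -4.04). ∠DUV = 87.9° gives UV at 30.8° from the x-axis; with |UV| = 23.5, V = (5.91, 7.99). ∠UVA = 73.4° gives VA at 137° from the x-axis; with |VA| = 19.7, A = (-8.59, 21.3). VA is perpendicular to AG, so AG runs at -133°; with |AG| = 25.6, G = (-25.9, 2.48). Then |DG| = |G − D| = 7.30.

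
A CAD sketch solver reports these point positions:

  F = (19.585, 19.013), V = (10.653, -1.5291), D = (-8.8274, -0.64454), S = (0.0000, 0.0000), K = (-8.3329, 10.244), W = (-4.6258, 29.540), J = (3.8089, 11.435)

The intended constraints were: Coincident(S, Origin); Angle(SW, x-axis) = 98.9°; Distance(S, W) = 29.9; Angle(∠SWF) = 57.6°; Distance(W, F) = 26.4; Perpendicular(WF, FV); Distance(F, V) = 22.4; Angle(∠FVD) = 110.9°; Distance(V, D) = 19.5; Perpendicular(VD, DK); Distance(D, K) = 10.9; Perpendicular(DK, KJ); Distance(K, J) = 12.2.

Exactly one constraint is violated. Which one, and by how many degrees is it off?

Perpendicular(DK, KJ) — off by 8.20°.

S = (0.00, 0.00) ✓; SW at 98.90° ✓; |SW| = 29.90 ✓; ∠SWF = 57.60° ✓; |WF| = 26.40 ✓; ∠(WF, FV) = 90.00° ✓; |FV| = 22.40 ✓; ∠FVD = 110.9° ✓; |VD| = 19.50 ✓; ∠(VD, DK) = 90.00° ✓; |DK| = 10.90 ✓; ∠(DK, KJ) = 81.80° ✗; |KJ| = 12.20 ✓.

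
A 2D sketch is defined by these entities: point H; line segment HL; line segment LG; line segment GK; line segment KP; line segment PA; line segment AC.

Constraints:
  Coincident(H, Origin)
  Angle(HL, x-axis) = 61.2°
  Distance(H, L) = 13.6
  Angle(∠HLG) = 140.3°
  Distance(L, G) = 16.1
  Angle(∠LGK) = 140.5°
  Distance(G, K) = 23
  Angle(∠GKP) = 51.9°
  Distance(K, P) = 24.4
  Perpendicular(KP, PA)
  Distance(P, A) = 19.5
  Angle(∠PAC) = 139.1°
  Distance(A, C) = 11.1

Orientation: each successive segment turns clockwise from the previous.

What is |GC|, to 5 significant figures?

10.223

H is at the origin; HL runs at 61.2° with length 13.6, so L = (6.5518, 11.918). ∠HLG = 140.3° gives LG at 21.500° from the x-axis; with |LG| = 16.1, G = (21.532, 17.818). ∠LGK = 140.5° gives GK at -18.000° from the x-axis; with |GK| = 23.0, K = (43.406, 10.711). ∠GKP = 51.9° gives KP at -146.10° from the x-axis; with |KP| = 24.4, P = (23.154, -2.8979). KP is perpendicular to PA, so PA runs at 123.90°; with |PA| = 19.5, A = (12.278, 13.287). ∠PAC = 139.1° gives AC at 83.000° from the x-axis; with |AC| = 11.1, C = (13.630, 24.305). Then |GC| = |C − G| = 10.223.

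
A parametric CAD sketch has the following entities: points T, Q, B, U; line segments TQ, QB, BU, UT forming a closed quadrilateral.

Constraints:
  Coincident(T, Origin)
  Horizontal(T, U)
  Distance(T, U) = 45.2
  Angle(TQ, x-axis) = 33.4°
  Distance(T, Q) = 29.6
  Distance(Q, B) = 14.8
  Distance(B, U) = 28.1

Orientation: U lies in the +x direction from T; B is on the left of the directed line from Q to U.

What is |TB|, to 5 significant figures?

44.262

T is at the origin; T and U share the same y with |TU| = 45.2 and U in +x, so U = (45.2, 0). TQ runs at 33.4° with |TQ| = 29.6, so Q = (24.711, 16.294). B is determined by |QB| = 14.8 and |BU| = 28.1 together: it lies at the intersection of circle(Q, 14.8) and circle(U, 28.1). With |QU| = 26.178, the foot of the radical line on QU is 2.1910 from Q and the perpendicular offset is √(14.8² − 2.1910²) = 14.637. Taking the left-of-QU solution: B = (35.537, 26.386).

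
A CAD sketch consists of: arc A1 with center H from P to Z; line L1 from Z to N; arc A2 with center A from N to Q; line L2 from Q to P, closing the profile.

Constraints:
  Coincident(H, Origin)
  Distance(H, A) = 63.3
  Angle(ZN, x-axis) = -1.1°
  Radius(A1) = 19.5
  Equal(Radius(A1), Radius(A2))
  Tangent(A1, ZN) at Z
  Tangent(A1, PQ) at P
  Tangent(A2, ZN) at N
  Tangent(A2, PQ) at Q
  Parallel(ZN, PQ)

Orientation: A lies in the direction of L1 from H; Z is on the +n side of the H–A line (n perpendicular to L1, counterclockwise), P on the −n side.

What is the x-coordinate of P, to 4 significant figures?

-0.3744

The slot axis is L1's direction at -1.1°, so u = (cos -1.1°, sin -1.1°) = (0.9998, -0.01920) and n = (−sin -1.1°, cos -1.1°) = (0.01920, 0.9998). H is at the origin and A lies 63.3 along u from H, so A = 63.3·u = (63.29, -1.215). Tangency of A1 to both parallel lines with radius 19.5 puts Z and P at H ± 19.5·n: Z = (0.3744, 19.50), P = (-0.3744, -19.50). So P.x = -0.3744.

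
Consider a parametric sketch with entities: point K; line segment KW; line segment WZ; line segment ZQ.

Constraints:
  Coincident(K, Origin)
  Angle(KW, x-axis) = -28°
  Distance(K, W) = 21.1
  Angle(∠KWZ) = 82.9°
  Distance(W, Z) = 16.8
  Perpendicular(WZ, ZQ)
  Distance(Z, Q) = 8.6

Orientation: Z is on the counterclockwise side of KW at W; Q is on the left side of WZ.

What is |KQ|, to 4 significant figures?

18.81

K is at the origin; KW runs at -28.0° with length 21.1, so W = 21.1·(cos -28.0°, sin -28.0°) = (18.63, -9.906). ∠KWZ = 82.9°, so WZ runs at -28.0° + (180° − 82.9°) = 69.10° from the x-axis; with |WZ| = 16.8, Z = W + 16.8·(cos 69.10°, sin 69.10°) = (24.62, 5.789). The perpendicularity gives ZQ at right angles to WZ; with |ZQ| = 8.6 on the left of WZ, Q = Z + 8.6·(-0.9342, 0.3567) = (16.59, 8.857). Then |KQ| = |Q − K| = 18.81.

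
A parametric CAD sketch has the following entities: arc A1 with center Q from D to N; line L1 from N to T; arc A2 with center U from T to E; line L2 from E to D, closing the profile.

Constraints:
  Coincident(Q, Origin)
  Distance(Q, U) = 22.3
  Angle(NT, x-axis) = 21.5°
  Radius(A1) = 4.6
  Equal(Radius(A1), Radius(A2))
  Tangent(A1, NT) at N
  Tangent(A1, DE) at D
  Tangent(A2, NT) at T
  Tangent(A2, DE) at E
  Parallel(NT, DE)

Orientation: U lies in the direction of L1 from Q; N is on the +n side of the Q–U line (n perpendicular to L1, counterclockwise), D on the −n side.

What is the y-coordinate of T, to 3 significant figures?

12.5

The slot axis is L1's direction at 21.5°, so u = (cos 21.5°, sin 21.5°) = (0.930, 0.367) and n = (−sin 21.5°, cos 21.5°) = (-0.367, 0.930). Q is at the origin and U lies 22.3 along u from Q, so U = 22.3·u = (20.7, 8.17). Tangency of A1 to both parallel lines with radius 4.6 puts N and D at Q ± 4.6·n: N = (-1.69, 4.28), D = (1.69, -4.28). Equal radii place T and E the same way about U: T = U + 4.6·n = (19.1, 12.5), E = U − 4.6·n = (22.4, 3.89). So T.y = 12.5.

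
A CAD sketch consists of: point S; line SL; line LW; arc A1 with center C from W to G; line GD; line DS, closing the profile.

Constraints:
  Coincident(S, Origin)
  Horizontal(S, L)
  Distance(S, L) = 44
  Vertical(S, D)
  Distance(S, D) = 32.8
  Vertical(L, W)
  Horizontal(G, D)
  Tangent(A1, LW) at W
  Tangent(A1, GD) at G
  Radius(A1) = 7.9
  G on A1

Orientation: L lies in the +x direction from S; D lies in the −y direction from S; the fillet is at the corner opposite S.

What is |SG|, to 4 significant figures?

48.78

S is at the origin; S and L share the same y with |SL| = 44.0 and L on the +x side, so L = (44.00, 0.000). S and D share the same x with |SD| = 32.8 and D on the −y side, so D = (0.000, -32.80). The virtual corner opposite S is at (44.00, -32.80). Tangency of A1 to LW means the radius CW is perpendicular to LW and tangency of A1 to GD means the radius CG is perpendicular to GD, with radius 7.9, so the center C sits 7.9 in from both sides at C = (36.10, -24.90). That places the tangent points at W = (44.00, -24.90) on LW and G = (36.10, -32.80) on GD. Then |SG| = |G − S| = 48.78.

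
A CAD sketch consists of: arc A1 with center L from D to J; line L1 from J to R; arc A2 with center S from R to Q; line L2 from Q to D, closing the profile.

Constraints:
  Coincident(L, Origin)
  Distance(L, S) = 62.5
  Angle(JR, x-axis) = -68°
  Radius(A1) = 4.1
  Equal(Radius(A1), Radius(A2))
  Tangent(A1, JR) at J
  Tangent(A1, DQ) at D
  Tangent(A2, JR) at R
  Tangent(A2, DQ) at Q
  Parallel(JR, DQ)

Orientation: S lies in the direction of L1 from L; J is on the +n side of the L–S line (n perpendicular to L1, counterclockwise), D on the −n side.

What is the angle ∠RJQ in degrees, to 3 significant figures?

7.47°

Tangency of A1 to both parallel lines with radius 4.1 puts J and D at L ± 4.1·n: J = (3.80, 1.54), D = (-3.80, -1.54). Equal radii place R and Q the same way about S: R = S + 4.1·n = (27.2, -56.4), Q = S − 4.1·n = (19.6, -59.5). Then cos ∠RJQ = JR·JQ / (|JR||JQ|), giving 7.47°.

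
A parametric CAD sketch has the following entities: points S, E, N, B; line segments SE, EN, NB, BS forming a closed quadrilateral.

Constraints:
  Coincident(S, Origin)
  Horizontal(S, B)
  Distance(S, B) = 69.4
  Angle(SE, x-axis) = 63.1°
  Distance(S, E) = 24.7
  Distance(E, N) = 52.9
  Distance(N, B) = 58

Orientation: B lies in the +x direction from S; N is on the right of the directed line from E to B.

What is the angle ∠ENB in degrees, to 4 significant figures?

68.12°

Checks: |EN| = 52.90 ✓; |NB| = 58.00 ✓.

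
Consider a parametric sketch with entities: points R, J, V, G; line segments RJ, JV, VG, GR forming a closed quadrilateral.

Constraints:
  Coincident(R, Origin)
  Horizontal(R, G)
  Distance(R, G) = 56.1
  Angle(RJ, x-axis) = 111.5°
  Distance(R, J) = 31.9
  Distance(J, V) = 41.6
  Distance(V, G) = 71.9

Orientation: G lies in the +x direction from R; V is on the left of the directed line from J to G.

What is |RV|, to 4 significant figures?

62.39

R is at the origin; RG is horizontal with |RG| = 56.1 and G in +x, so G = (56.1, 0). RJ runs at 111.5° with |RJ| = 31.9, so J = (-11.69, 29.68). V is determined by |JV| = 41.6 and |VG| = 71.9 together: it lies at the intersection of circle(J, 41.6) and circle(G, 71.9). With |JG| = 74.00, the foot of the radical line on JG is 13.77 from J and the perpendicular offset is √(41.6² − 13.77²) = 39.26. Taking the left-of-JG solution: V = (16.66, 60.12).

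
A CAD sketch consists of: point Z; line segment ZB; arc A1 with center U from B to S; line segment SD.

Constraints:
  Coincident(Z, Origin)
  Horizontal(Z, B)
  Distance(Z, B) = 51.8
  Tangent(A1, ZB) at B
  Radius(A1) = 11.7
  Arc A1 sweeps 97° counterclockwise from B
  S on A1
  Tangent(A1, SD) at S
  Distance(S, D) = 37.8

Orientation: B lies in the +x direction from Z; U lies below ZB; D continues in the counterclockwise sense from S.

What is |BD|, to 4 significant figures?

51.13

Z is at the origin; Z and B share the same y with |ZB| = 51.8 and B on the +x side, so B = (51.80, 0.000). A1 meets ZB tangentially, so UB is at right angles to ZB, so U = B + (0, -11.7) = (51.80, -11.70). On A1, B sits at bearing 90° from U; a 97° counterclockwise sweep puts S at bearing 187°, so S = U + 11.7·(cos 187°, sin 187°) = (40.19, -13.13). Since A1 is tangent to SD there, US ⟂ SD, so SD runs along (−sin 187°, cos 187°); with |SD| = 37.8, D = (44.79, -50.64). Then |BD| = |D − B| = 51.13.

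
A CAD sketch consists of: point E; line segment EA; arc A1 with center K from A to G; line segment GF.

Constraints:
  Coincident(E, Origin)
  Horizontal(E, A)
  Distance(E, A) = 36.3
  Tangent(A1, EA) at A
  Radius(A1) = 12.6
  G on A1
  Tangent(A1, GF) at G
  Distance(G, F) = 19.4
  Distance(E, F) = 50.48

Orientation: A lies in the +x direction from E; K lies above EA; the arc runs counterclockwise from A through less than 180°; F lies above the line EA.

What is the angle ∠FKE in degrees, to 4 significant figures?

107.6°

E is at the origin; EA is horizontal with |EA| = 36.3 and A on the +x side, so A = (36.30, 0.000). A1 meets EA tangentially, so KA is at right angles to EA, so K = A + (0, 12.6) = (36.30, 12.60). Since KG ⟂ GF (tangency), |KF| = √(12.6² + 19.4²) = 23.13 regardless of where G sits on A1. So F lies on both circle(E, 50.48) and circle(K, 23.13); the above-EA intersection is F = (35.67, 35.72). G is the foot of the tangent from F: G = (46.67, 19.75).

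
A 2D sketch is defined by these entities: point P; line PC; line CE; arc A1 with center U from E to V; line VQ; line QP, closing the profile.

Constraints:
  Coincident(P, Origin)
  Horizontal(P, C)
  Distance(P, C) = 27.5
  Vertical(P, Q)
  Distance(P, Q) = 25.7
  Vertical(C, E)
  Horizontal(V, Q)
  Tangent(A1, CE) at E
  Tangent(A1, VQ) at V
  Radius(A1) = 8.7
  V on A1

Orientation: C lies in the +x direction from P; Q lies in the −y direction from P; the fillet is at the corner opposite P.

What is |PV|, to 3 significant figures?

31.8

P is at the origin; P and C share the same y with |PC| = 27.5 and C on the +x side, so C = (27.5, 0.00). PQ is vertical with |PQ| = 25.7 and Q on the −y side, so Q = (0.00, -25.7). The virtual corner opposite P is at (27.5, -25.7). The tangent condition forces UE to be normal to CE and A1 meets VQ tangentially, so UV is at right angles to VQ, with radius 8.7, so the center U sits 8.7 in from both sides at U = (18.8, -17.0). That places the tangent points at E = (27.5, -17.0) on CE and V = (18.8, -25.7) on VQ. Then |PV| = |V − P| = 31.8.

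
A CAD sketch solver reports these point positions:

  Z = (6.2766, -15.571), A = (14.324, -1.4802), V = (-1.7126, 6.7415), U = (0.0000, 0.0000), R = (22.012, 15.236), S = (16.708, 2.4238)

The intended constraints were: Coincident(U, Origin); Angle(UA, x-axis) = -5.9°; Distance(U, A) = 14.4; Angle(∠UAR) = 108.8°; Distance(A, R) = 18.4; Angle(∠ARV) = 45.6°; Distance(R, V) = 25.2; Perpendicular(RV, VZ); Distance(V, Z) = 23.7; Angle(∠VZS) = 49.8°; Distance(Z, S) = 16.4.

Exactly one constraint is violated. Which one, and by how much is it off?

Distance(Z, S) = 16.4 — off by 4.40.

U = (0.00, 0.00) ✓; UA at -5.900° ✓; |UA| = 14.40 ✓; ∠UAR = 108.8° ✓; |AR| = 18.40 ✓; ∠ARV = 45.60° ✓; |RV| = 25.20 ✓; ∠(RV, VZ) = 90.00° ✓; |VZ| = 23.70 ✓; ∠VZS = 49.80° ✓; |ZS| = 20.80 ✗.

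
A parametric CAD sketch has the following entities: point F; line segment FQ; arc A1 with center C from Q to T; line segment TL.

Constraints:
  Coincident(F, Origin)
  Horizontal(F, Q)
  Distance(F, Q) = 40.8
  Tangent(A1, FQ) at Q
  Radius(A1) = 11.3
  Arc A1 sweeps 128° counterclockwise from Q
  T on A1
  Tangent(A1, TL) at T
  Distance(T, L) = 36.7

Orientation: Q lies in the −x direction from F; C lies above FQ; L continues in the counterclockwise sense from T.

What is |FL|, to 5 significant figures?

72.075

F is at the origin; FQ is horizontal with |FQ| = 40.8 and Q on the −x side, so Q = (-40.800, 0.0000). Since A1 is tangent to FQ there, CQ ⟂ FQ, so C = Q + (0, 11.3) = (-40.800, 11.300). On A1, Q sits at bearing -90° from C; a 128° counterclockwise sweep puts T at bearing 38°, so T = C + 11.3·(cos 38°, sin 38°) = (-31.895, 18.257). Tangency of A1 to TL means the radius CT is perpendicular to TL, so TL runs along (−sin 38°, cos 38°); with |TL| = 36.7, L = (-54.490, 47.177). Then |FL| = |L − F| = 72.075.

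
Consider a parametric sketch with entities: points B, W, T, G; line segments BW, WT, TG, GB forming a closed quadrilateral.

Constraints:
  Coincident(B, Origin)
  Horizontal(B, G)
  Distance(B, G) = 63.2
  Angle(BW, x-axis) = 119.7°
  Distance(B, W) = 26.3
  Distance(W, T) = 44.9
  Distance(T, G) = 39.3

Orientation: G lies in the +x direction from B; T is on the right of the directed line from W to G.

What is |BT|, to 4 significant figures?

24.12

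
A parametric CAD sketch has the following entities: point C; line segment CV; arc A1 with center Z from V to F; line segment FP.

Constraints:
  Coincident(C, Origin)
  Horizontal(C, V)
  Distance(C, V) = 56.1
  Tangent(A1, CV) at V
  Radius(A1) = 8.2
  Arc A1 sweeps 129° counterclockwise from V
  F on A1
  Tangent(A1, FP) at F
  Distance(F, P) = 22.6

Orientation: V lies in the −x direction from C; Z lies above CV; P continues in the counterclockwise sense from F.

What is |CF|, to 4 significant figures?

51.49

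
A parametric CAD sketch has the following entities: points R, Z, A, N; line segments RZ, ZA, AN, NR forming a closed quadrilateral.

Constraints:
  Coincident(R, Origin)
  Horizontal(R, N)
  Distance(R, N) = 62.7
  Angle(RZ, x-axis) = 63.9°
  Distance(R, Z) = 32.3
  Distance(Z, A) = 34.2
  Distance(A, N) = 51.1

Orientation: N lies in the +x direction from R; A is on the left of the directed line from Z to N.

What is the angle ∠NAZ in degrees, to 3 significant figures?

80.3°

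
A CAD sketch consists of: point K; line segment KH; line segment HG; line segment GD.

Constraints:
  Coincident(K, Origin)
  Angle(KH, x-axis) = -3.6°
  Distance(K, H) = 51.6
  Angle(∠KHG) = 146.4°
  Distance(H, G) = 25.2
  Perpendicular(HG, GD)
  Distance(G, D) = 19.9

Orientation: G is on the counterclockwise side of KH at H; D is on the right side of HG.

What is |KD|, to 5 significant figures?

83.643

∠KHG = 146.4°, so HG runs at -3.6° + (180° − 146.4°) = 30.000° from the x-axis; with |HG| = 25.2, G = H + 25.2·(cos 30.000°, sin 30.000°) = (73.322, 9.3600). HG is perpendicular to GD; with |GD| = 19.9 on the right of HG, D = G + 19.9·(0.50000, -0.86603) = (83.272, -7.8739). Then |KD| = |D − K| = 83.643.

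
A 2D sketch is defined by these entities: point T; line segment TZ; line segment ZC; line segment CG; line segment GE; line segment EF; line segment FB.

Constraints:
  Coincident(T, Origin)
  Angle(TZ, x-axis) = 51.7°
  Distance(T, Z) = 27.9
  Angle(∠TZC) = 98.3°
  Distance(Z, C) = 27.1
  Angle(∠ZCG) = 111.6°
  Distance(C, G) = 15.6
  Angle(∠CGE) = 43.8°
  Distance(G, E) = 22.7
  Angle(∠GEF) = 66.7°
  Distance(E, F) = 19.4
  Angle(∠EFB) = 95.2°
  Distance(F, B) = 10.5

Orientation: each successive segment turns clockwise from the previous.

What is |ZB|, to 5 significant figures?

34.324

T is at the origin; TZ runs at 51.7° with length 27.9, so Z = (17.292, 21.895). ∠TZC = 98.3° gives ZC at -30.000° from the x-axis; with |ZC| = 27.1, C = (40.761, 8.3453). ∠ZCG = 111.6° gives CG at -98.400° from the x-axis; with |CG| = 15.6, G = (38.482, -7.0874). ∠CGE = 43.8° gives GE at 125.40° from the x-axis; with |GE| = 22.7, E = (25.333, 11.416). ∠GEF = 66.7° gives EF at 12.100° from the x-axis; with |EF| = 19.4, F = (44.302, 15.483). ∠EFB = 95.2° gives FB at -72.700° from the x-axis; with |FB| = 10.5, B = (47.424, 5.4576). Then |ZB| = |B − Z| = 34.324.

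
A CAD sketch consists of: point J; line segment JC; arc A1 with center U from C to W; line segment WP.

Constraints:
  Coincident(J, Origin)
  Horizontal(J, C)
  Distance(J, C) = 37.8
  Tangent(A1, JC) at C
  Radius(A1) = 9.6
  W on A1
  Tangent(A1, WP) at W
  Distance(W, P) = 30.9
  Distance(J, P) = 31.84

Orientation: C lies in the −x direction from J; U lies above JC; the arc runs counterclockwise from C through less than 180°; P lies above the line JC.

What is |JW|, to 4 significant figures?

30.21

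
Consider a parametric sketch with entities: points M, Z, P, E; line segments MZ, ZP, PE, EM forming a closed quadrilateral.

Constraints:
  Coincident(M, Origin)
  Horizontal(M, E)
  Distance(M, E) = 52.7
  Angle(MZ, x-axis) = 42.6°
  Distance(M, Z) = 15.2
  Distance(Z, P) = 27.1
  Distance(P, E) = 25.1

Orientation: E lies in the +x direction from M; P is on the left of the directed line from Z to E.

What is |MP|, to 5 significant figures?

41.516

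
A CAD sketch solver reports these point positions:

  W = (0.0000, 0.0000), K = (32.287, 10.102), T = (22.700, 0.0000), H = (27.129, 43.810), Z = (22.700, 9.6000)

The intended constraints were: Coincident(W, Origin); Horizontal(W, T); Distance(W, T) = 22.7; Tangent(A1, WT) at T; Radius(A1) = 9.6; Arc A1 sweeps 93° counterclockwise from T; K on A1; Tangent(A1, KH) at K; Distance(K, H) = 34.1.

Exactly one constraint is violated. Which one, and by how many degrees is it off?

Tangent(A1, KH) at K — off by 5.70°.

W = (0.00, 0.00) ✓; W.y = 0.00, T.y = 0.00 ✓; |WT| = 22.70 ✓; ∠(ZT, TW) = 90.00° ✓; |ZT| = 9.600 ✓; bearing(Z→K) − bearing(Z→T) = 93.00° ✓; |ZK| = 9.600 ✓; ∠(ZK, KH) = 84.30° ✗; |KH| = 34.10 ✓.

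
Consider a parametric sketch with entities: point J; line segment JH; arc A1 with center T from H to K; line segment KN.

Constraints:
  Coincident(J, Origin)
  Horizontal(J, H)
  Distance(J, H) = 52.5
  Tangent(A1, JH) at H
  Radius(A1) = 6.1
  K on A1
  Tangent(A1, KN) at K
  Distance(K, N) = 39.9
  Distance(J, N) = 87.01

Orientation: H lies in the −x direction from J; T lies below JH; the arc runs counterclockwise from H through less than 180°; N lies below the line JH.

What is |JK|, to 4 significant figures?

57.73

Checks: |TK| = 6.100 ✓; ∠(TK, KN) = 90.00° ✓; |KN| = 39.90 ✓; |JN| = 87.01 ✓.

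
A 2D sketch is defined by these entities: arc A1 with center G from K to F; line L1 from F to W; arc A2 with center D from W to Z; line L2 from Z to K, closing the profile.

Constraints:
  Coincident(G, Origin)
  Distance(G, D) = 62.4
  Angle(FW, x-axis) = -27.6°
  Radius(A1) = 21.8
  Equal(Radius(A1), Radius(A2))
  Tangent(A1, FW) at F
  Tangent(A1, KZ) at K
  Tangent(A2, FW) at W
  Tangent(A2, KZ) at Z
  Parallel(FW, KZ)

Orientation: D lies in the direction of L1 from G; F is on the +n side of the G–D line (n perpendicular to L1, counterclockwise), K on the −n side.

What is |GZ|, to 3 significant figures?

66.1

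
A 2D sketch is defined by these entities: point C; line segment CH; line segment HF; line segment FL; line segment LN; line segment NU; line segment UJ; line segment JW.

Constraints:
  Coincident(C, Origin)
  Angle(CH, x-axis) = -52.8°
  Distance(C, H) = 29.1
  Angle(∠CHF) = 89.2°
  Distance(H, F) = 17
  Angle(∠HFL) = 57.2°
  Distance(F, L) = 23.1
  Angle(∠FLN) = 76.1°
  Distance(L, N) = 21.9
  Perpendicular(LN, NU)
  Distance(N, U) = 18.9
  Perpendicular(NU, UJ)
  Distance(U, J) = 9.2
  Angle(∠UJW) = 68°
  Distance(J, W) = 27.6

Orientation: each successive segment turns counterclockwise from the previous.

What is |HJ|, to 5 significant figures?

9.9308

The perpendicularity gives NU at right angles to LN, so NU runs at -5.3000°; with |NU| = 18.9, U = (25.971, -28.668). NU is perpendicular to UJ, so UJ runs at 84.700°; with |UJ| = 9.2, J = (26.821, -19.507). Then |HJ| = |J − H| = 9.9308.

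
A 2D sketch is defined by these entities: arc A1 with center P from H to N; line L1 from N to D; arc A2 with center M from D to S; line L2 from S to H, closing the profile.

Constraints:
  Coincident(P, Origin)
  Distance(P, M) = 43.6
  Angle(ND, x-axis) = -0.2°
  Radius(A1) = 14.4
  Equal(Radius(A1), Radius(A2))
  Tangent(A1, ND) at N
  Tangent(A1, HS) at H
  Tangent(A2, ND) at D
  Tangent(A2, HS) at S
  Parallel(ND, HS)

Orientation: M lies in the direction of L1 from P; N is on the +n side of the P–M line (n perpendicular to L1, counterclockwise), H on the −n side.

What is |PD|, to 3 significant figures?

45.9

Tangency of A1 to both parallel lines with radius 14.4 puts N and H at P ± 14.4·n: N = (0.0503, 14.4), H = (-0.0503, -14.4). Equal radii place D and S the same way about M: D = M + 14.4·n = (43.6, 14.2), S = M − 14.4·n = (43.5, -14.6). Then |PD| = |D − P| = 45.9.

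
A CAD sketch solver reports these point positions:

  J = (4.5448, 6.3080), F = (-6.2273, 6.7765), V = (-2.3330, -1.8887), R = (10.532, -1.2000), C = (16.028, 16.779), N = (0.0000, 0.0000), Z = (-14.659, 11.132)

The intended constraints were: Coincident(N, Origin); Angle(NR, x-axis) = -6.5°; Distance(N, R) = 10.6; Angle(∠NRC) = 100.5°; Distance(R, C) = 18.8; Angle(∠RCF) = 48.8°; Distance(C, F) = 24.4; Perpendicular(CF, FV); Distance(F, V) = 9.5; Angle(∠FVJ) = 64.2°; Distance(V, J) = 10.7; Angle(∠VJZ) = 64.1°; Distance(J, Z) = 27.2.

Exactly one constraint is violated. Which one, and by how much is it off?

Distance(J, Z) = 27.2 — off by 7.40.

N = (0.00, 0.00) ✓; NR at -6.500° ✓; |NR| = 10.60 ✓; ∠NRC = 100.5° ✓; |RC| = 18.80 ✓; ∠RCF = 48.80° ✓; |CF| = 24.40 ✓; ∠(CF, FV) = 90.00° ✓; |FV| = 9.500 ✓; ∠FVJ = 64.20° ✓; |VJ| = 10.70 ✓; ∠VJZ = 64.10° ✓; |JZ| = 19.80 ✗.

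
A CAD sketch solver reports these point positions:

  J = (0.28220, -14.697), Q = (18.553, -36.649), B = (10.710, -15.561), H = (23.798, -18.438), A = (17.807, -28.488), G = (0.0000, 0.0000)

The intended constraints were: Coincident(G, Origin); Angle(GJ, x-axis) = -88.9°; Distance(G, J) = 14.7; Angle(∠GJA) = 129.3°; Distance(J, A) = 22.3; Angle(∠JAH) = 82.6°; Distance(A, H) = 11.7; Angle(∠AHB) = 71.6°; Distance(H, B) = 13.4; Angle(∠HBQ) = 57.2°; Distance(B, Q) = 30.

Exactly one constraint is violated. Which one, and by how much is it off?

Distance(B, Q) = 30 — off by 7.50.

G = (0.00, 0.00) ✓; GJ at -88.90° ✓; |GJ| = 14.70 ✓; ∠GJA = 129.3° ✓; |JA| = 22.30 ✓; ∠JAH = 82.60° ✓; |AH| = 11.70 ✓; ∠AHB = 71.60° ✓; |HB| = 13.40 ✓; ∠HBQ = 57.20° ✓; |BQ| = 22.50 ✗.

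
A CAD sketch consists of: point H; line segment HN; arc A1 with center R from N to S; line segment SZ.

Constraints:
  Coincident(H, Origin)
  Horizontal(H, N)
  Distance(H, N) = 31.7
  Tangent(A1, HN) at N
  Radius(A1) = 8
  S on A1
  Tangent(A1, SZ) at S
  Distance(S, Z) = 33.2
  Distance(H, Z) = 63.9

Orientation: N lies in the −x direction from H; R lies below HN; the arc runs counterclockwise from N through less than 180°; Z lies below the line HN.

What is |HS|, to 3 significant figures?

39.0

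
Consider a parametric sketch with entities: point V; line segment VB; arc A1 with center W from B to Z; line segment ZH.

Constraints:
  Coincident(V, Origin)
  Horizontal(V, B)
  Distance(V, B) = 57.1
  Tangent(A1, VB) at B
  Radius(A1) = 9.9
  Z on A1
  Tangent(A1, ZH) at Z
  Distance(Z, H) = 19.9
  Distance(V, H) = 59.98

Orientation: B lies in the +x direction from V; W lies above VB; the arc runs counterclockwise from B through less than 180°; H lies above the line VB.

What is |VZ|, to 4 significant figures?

66.54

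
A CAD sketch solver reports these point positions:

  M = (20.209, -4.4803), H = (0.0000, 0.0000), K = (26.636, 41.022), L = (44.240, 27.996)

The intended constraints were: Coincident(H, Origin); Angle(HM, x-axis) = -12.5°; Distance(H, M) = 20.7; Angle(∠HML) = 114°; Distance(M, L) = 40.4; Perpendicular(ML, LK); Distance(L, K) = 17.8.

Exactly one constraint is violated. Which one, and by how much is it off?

Distance(L, K) = 17.8 — off by 4.10.

H = (0.00, 0.00) ✓; HM at -12.50° ✓; |HM| = 20.70 ✓; ∠HML = 114.0° ✓; |ML| = 40.40 ✓; ∠(ML, LK) = 90.00° ✓; |LK| = 21.90 ✗.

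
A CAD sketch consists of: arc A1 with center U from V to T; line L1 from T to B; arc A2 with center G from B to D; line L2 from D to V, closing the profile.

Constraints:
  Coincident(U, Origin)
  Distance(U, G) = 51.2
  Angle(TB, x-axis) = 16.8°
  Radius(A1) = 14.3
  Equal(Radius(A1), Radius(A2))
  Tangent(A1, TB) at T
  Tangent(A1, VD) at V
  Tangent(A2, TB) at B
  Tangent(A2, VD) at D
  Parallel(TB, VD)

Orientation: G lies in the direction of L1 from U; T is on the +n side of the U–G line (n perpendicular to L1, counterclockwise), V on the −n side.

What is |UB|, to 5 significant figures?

53.159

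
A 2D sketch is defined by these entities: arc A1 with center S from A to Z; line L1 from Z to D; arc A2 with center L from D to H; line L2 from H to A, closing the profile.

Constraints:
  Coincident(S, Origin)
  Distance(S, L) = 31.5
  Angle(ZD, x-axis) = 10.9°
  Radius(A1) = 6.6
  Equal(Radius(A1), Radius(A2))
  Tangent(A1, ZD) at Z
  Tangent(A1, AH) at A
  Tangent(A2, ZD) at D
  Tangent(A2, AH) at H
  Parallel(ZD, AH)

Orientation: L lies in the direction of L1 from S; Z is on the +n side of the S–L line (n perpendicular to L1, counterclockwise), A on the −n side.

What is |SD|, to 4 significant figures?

32.18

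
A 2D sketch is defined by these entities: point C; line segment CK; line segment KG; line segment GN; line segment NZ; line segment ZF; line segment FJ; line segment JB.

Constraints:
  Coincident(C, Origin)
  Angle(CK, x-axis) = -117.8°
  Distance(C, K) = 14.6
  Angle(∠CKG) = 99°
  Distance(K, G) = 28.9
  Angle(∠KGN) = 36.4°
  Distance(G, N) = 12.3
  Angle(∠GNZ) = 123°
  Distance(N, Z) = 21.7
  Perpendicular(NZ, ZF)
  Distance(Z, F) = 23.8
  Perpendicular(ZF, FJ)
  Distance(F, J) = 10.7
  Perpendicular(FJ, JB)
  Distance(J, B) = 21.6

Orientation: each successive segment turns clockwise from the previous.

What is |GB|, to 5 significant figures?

19.471

The perpendicularity gives FJ at right angles to ZF, so FJ runs at 140.60°; with |FJ| = 10.7, J = (-29.050, -25.255). FJ is perpendicular to JB, so JB runs at 50.600°; with |JB| = 21.6, B = (-15.340, -8.5643). Then |GB| = |B − G| = 19.471.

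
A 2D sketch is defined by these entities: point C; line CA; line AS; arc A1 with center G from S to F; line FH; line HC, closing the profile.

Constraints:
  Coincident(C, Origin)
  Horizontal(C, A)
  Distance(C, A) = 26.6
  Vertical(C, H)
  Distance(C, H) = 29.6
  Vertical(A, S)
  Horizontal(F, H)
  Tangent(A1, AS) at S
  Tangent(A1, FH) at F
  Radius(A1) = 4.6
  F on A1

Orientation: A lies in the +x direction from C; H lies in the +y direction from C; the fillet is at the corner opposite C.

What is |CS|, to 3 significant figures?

36.5

The virtual corner opposite C is at (26.6, 29.6). Tangency of A1 to AS means the radius GS is perpendicular to AS and since A1 is tangent to FH there, GF ⟂ FH, with radius 4.6, so the center G sits 4.6 in from both sides at G = (22.0, 25.0). That places the tangent points at S = (26.6, 25.0) on AS and F = (22.0, 29.6) on FH. Then |CS| = |S − C| = 36.5.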